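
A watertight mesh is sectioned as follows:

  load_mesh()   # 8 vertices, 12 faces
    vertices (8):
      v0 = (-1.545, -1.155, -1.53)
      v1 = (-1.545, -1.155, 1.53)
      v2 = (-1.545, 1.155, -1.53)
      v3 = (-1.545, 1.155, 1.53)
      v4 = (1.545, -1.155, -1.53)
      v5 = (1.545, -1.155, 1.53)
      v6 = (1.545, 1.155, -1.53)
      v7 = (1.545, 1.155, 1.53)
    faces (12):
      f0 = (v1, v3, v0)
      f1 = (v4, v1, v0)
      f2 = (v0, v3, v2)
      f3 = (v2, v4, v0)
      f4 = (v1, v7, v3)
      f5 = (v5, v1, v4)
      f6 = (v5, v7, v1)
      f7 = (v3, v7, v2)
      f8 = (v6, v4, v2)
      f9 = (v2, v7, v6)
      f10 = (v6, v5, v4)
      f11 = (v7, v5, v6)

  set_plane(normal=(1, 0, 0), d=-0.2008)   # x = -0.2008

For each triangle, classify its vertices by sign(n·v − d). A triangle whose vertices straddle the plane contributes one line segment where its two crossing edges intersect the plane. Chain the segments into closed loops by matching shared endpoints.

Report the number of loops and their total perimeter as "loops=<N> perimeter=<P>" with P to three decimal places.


Straddling triangles (8 of 12):
  (v4,v1,v0) [+--] → (-0.2008, -1.155, 0.19885)–(-0.2008, -1.155, -1.53)  len=1.7289
  (v2,v4,v0) [-+-] → (-0.2008, 0.150113, -1.53)–(-0.2008, -1.155, -1.53)  len=1.3051
  (v1,v7,v3) [-+-] → (-0.2008, -0.150113, 1.53)–(-0.2008, 1.155, 1.53)  len=1.3051
  (v5,v1,v4) [+-+] → (-0.2008, -1.155, 1.53)–(-0.2008, -1.155, 0.19885)  len=1.3311
  (v5,v7,v1) [++-] → (-0.2008, -0.150113, 1.53)–(-0.2008, -1.155, 1.53)  len=1.0049
  (v3,v7,v2) [-+-] → (-0.2008, 1.155, 1.53)–(-0.2008, 1.155, -0.19885)  len=1.7289
  (v6,v4,v2) [++-] → (-0.2008, 0.150113, -1.53)–(-0.2008, 1.155, -1.53)  len=1.0049
  (v2,v7,v6) [-++] → (-0.2008, 1.155, -0.19885)–(-0.2008, 1.155, -1.53)  len=1.3311

Chained into 1 loop(s):
  loop 1: 8 segments, perimeter = 10.7400
Total perimeter = 10.740

loops=1 perimeter=10.740


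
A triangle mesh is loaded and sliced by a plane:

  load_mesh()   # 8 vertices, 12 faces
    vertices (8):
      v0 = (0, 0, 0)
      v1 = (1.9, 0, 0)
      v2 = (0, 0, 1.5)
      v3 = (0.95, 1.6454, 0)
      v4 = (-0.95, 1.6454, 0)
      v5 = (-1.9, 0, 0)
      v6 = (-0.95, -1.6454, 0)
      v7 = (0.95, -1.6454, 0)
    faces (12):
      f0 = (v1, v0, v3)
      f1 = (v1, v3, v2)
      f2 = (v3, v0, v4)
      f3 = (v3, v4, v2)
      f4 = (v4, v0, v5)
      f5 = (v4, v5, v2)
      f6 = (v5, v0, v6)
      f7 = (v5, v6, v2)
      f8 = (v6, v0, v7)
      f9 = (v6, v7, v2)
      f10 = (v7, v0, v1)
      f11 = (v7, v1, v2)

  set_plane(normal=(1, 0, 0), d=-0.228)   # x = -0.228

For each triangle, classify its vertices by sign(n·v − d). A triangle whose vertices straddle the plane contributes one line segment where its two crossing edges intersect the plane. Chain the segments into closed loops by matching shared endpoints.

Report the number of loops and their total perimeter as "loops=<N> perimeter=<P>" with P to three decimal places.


loops=1 perimeter=7.543

Straddling triangles (8 of 12):
  (v3,v0,v4) [++-] → (-0.228, 0.394896, 0)–(-0.228, 1.6454, 0)  len=1.2505
  (v3,v4,v2) [+-+] → (-0.228, 1.6454, 0)–(-0.228, 0.394896, 1.14)  len=1.6921
  (v4,v0,v5) [-+-] → (-0.228, 0.394896, 0)–(-0.228, 0, 0)  len=0.3949
  (v4,v5,v2) [--+] → (-0.228, 0, 1.32)–(-0.228, 0.394896, 1.14)  len=0.4340
  (v5,v0,v6) [-+-] → (-0.228, 0, 0)–(-0.228, -0.394896, 0)  len=0.3949
  (v5,v6,v2) [--+] → (-0.228, -0.394896, 1.14)–(-0.228, 0, 1.32)  len=0.4340
  (v6,v0,v7) [-++] → (-0.228, -0.394896, 0)–(-0.228, -1.6454, 0)  len=1.2505
  (v6,v7,v2) [-++] → (-0.228, -1.6454, 0)–(-0.228, -0.394896, 1.14)  len=1.6921

Chained into 1 loop(s):
  loop 1: 8 segments, perimeter = 7.5431
Total perimeter = 7.543


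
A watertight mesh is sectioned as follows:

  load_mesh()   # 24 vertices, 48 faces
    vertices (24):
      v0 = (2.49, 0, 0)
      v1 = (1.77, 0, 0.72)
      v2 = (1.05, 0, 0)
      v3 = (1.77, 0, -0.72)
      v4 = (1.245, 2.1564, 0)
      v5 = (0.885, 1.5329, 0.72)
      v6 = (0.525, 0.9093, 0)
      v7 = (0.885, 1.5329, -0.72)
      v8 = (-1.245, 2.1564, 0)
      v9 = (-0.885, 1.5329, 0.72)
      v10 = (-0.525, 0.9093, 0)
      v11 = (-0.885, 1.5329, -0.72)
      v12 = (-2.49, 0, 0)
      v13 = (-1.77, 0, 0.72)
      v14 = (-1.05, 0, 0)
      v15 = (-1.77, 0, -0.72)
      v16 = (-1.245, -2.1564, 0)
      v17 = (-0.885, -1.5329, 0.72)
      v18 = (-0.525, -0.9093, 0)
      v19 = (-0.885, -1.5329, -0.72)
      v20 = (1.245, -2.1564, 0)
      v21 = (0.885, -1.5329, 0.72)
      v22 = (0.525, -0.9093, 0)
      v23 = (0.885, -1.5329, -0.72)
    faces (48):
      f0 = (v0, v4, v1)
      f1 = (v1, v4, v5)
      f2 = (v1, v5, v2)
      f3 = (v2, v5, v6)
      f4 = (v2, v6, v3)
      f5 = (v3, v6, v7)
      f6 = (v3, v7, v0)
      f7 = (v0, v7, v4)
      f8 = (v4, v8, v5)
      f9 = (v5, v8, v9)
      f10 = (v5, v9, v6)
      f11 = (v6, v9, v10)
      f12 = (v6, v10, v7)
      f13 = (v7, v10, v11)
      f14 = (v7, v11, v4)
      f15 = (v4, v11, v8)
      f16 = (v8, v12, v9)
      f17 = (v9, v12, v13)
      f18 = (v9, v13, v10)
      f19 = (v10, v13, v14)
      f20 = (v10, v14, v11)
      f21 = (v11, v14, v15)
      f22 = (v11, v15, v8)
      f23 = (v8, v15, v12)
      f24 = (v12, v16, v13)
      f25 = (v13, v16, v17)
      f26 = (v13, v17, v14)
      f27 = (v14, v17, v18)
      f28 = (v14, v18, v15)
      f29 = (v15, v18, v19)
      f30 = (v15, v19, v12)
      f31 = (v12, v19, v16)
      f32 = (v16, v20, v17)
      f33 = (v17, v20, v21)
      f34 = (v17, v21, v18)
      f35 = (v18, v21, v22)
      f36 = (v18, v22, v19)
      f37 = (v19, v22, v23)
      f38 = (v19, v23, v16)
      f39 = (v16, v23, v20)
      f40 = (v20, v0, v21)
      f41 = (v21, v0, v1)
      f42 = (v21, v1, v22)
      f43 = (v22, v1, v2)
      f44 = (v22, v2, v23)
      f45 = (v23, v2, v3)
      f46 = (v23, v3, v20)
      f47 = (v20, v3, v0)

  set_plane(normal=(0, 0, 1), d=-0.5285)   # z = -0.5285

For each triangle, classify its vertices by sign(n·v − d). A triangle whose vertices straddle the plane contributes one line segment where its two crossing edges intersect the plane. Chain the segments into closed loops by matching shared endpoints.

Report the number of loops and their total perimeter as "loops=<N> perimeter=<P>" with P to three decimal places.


Straddling triangles (24 of 48):
  (v2,v6,v3) [++-] → (1.43886, 0.241849, -0.5285)–(1.5785, 0, -0.5285)  len=0.2793
  (v3,v6,v7) [-+-] → (1.43886, 0.241849, -0.5285)–(0.78925, 1.36704, -0.5285)  len=1.2993
  (v3,v7,v0) [--+] → (1.31189, 1.12519, -0.5285)–(1.9615, 0, -0.5285)  len=1.2993
  (v0,v7,v4) [+-+] → (1.31189, 1.12519, -0.5285)–(0.98075, 1.69873, -0.5285)  len=0.6623
  (v6,v10,v7) [++-] → (0.509979, 1.36704, -0.5285)–(0.78925, 1.36704, -0.5285)  len=0.2793
  (v7,v10,v11) [-+-] → (0.509979, 1.36704, -0.5285)–(-0.78925, 1.36704, -0.5285)  len=1.2992
  (v7,v11,v4) [--+] → (-0.318479, 1.69873, -0.5285)–(0.98075, 1.69873, -0.5285)  len=1.2992
  (v4,v11,v8) [+-+] → (-0.318479, 1.69873, -0.5285)–(-0.98075, 1.69873, -0.5285)  len=0.6623
  (v10,v14,v11) [++-] → (-0.928885, 1.12519, -0.5285)–(-0.78925, 1.36704, -0.5285)  len=0.2793
  (v11,v14,v15) [-+-] → (-0.928885, 1.12519, -0.5285)–(-1.5785, 0, -0.5285)  len=1.2993
  (v11,v15,v8) [--+] → (-1.63036, 0.573543, -0.5285)–(-0.98075, 1.69873, -0.5285)  len=1.2993
  (v8,v15,v12) [+-+] → (-1.63036, 0.573543, -0.5285)–(-1.9615, 0, -0.5285)  len=0.6623
  (v14,v18,v15) [++-] → (-1.43886, -0.241849, -0.5285)–(-1.5785, 0, -0.5285)  len=0.2793
  (v15,v18,v19) [-+-] → (-1.43886, -0.241849, -0.5285)–(-0.78925, -1.36704, -0.5285)  len=1.2993
  (v15,v19,v12) [--+] → (-1.31189, -1.12519, -0.5285)–(-1.9615, 0, -0.5285)  len=1.2993
  (v12,v19,v16) [+-+] → (-1.31189, -1.12519, -0.5285)–(-0.98075, -1.69873, -0.5285)  len=0.6623
  (v18,v22,v19) [++-] → (-0.509979, -1.36704, -0.5285)–(-0.78925, -1.36704, -0.5285)  len=0.2793
  (v19,v22,v23) [-+-] → (-0.509979, -1.36704, -0.5285)–(0.78925, -1.36704, -0.5285)  len=1.2992
  (v19,v23,v16) [--+] → (0.318479, -1.69873, -0.5285)–(-0.98075, -1.69873, -0.5285)  len=1.2992
  (v16,v23,v20) [+-+] → (0.318479, -1.69873, -0.5285)–(0.98075, -1.69873, -0.5285)  len=0.6623
  (v22,v2,v23) [++-] → (0.928885, -1.12519, -0.5285)–(0.78925, -1.36704, -0.5285)  len=0.2793
  (v23,v2,v3) [-+-] → (0.928885, -1.12519, -0.5285)–(1.5785, 0, -0.5285)  len=1.2993
  (v23,v3,v20) [--+] → (1.63036, -0.573543, -0.5285)–(0.98075, -1.69873, -0.5285)  len=1.2993
  (v20,v3,v0) [+-+] → (1.63036, -0.573543, -0.5285)–(1.9615, 0, -0.5285)  len=0.6623

Chained into 2 loop(s):
  loop 1: 12 segments, perimeter = 9.4711
  loop 2: 12 segments, perimeter = 11.7691
Total perimeter = 21.240

loops=2 perimeter=21.240


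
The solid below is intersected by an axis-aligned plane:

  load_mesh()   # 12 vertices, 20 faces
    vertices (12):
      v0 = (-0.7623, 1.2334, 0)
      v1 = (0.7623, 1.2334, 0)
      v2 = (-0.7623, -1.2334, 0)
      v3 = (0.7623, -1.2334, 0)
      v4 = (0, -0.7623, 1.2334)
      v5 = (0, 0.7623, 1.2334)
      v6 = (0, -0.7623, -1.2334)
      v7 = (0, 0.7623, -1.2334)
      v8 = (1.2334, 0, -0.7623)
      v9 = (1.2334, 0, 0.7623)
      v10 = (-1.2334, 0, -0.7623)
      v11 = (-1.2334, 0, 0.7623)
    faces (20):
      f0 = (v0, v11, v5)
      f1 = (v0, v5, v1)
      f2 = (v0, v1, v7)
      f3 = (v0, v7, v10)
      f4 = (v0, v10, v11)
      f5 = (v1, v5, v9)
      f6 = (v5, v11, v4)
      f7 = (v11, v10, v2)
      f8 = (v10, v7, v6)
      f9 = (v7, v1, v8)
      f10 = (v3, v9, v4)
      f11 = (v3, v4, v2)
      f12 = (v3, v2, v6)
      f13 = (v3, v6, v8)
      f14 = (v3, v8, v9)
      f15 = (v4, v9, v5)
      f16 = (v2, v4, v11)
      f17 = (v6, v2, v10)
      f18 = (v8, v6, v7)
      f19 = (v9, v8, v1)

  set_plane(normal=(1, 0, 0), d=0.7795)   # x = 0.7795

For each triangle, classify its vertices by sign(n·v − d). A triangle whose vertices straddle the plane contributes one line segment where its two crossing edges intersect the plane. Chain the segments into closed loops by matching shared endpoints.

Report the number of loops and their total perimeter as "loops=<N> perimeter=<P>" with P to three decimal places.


loops=1 perimeter=6.369

Straddling triangles (8 of 20):
  (v1,v5,v9) [--+] → (0.7795, 0.280532, 0.935668)–(0.7795, 1.18837, 0.0278318)  len=1.2839
  (v7,v1,v8) [--+] → (0.7795, 1.18837, -0.0278318)–(0.7795, 0.280532, -0.935668)  len=1.2839
  (v3,v9,v4) [-+-] → (0.7795, -1.18837, 0.0278318)–(0.7795, -0.280532, 0.935668)  len=1.2839
  (v3,v6,v8) [--+] → (0.7795, -0.280532, -0.935668)–(0.7795, -1.18837, -0.0278318)  len=1.2839
  (v3,v8,v9) [-++] → (0.7795, -1.18837, -0.0278318)–(0.7795, -1.18837, 0.0278318)  len=0.0557
  (v4,v9,v5) [-+-] → (0.7795, -0.280532, 0.935668)–(0.7795, 0.280532, 0.935668)  len=0.5611
  (v8,v6,v7) [+--] → (0.7795, -0.280532, -0.935668)–(0.7795, 0.280532, -0.935668)  len=0.5611
  (v9,v8,v1) [++-] → (0.7795, 1.18837, -0.0278318)–(0.7795, 1.18837, 0.0278318)  len=0.0557

Chained into 1 loop(s):
  loop 1: 8 segments, perimeter = 6.3690
Total perimeter = 6.369


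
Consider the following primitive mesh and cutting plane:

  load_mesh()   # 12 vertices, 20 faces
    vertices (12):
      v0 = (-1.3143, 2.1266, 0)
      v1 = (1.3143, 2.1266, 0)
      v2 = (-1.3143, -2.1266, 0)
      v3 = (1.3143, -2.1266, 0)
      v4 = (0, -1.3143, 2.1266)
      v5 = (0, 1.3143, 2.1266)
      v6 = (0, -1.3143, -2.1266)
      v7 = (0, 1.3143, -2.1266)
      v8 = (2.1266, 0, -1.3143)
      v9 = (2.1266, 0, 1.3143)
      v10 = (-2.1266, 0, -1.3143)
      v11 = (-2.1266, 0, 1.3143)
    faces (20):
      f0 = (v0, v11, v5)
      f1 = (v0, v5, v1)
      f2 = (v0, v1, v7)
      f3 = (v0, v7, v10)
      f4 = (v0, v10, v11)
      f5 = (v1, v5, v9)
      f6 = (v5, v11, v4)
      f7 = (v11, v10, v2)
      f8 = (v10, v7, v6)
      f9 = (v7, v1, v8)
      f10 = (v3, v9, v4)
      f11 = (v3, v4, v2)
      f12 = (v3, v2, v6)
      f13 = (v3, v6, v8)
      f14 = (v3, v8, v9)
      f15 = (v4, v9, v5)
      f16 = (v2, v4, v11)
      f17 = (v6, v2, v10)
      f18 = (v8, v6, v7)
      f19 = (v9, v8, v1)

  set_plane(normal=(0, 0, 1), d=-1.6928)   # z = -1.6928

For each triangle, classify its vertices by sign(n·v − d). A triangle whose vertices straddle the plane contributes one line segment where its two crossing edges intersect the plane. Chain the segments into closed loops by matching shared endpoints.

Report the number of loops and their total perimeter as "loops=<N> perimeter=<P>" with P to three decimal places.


loops=1 perimeter=8.430

Straddling triangles (8 of 20):
  (v0,v1,v7) [++-] → (0.268101, 1.48, -1.6928)–(-0.268101, 1.48, -1.6928)  len=0.5362
  (v0,v7,v10) [+-+] → (-0.268101, 1.48, -1.6928)–(-1.13569, 0.612412, -1.6928)  len=1.2270
  (v10,v7,v6) [+--] → (-1.13569, 0.612412, -1.6928)–(-1.13569, -0.612412, -1.6928)  len=1.2248
  (v7,v1,v8) [-++] → (0.268101, 1.48, -1.6928)–(1.13569, 0.612412, -1.6928)  len=1.2270
  (v3,v2,v6) [++-] → (-0.268101, -1.48, -1.6928)–(0.268101, -1.48, -1.6928)  len=0.5362
  (v3,v6,v8) [+-+] → (0.268101, -1.48, -1.6928)–(1.13569, -0.612412, -1.6928)  len=1.2270
  (v6,v2,v10) [-++] → (-0.268101, -1.48, -1.6928)–(-1.13569, -0.612412, -1.6928)  len=1.2270
  (v8,v6,v7) [+--] → (1.13569, -0.612412, -1.6928)–(1.13569, 0.612412, -1.6928)  len=1.2248

Chained into 1 loop(s):
  loop 1: 8 segments, perimeter = 8.4299
Total perimeter = 8.430


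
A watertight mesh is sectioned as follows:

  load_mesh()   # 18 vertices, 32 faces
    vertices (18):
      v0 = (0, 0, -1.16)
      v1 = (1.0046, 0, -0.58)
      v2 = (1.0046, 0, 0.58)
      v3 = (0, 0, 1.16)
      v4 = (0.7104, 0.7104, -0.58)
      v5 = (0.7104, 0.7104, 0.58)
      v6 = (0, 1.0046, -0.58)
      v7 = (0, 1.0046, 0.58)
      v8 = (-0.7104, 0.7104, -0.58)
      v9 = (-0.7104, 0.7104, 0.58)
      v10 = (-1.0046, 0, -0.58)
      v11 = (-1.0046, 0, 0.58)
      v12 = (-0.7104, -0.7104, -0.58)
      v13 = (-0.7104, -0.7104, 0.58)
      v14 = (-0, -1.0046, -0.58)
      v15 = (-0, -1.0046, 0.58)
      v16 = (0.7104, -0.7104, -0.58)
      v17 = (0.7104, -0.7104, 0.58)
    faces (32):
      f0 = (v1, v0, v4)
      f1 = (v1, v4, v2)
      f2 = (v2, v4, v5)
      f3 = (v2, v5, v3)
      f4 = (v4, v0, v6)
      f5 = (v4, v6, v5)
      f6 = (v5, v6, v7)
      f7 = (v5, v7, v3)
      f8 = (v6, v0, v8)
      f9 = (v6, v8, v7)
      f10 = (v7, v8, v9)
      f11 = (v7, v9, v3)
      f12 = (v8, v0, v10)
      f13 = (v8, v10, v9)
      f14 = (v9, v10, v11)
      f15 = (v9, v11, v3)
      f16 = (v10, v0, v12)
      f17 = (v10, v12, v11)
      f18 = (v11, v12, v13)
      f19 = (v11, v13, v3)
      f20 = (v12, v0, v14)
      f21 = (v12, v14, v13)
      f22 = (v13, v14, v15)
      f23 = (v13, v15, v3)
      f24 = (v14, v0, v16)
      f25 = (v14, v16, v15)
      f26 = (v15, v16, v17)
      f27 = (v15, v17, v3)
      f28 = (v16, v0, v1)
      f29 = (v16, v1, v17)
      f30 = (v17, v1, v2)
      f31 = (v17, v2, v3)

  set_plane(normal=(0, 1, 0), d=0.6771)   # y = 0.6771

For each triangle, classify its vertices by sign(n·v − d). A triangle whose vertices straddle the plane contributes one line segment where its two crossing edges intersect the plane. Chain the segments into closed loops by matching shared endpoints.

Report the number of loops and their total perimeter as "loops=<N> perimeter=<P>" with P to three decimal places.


loops=1 perimeter=5.322

Straddling triangles (12 of 32):
  (v1,v0,v4) [--+] → (0.6771, 0.6771, -0.607187)–(0.724191, 0.6771, -0.58)  len=0.0544
  (v1,v4,v2) [-+-] → (0.724191, 0.6771, -0.58)–(0.724191, 0.6771, -0.525625)  len=0.0544
  (v2,v4,v5) [-++] → (0.724191, 0.6771, -0.525625)–(0.724191, 0.6771, 0.58)  len=1.1056
  (v2,v5,v3) [-+-] → (0.724191, 0.6771, 0.58)–(0.6771, 0.6771, 0.607187)  len=0.0544
  (v4,v0,v6) [+-+] → (0.6771, 0.6771, -0.607187)–(0, 0.6771, -0.76908)  len=0.6962
  (v5,v7,v3) [++-] → (0, 0.6771, 0.76908)–(0.6771, 0.6771, 0.607187)  len=0.6962
  (v6,v0,v8) [+-+] → (0, 0.6771, -0.76908)–(-0.6771, 0.6771, -0.607187)  len=0.6962
  (v7,v9,v3) [++-] → (-0.6771, 0.6771, 0.607187)–(0, 0.6771, 0.76908)  len=0.6962
  (v8,v0,v10) [+--] → (-0.6771, 0.6771, -0.607187)–(-0.724191, 0.6771, -0.58)  len=0.0544
  (v8,v10,v9) [+-+] → (-0.724191, 0.6771, -0.58)–(-0.724191, 0.6771, 0.525625)  len=1.1056
  (v9,v10,v11) [+--] → (-0.724191, 0.6771, 0.525625)–(-0.724191, 0.6771, 0.58)  len=0.0544
  (v9,v11,v3) [+--] → (-0.724191, 0.6771, 0.58)–(-0.6771, 0.6771, 0.607187)  len=0.0544

Chained into 1 loop(s):
  loop 1: 12 segments, perimeter = 5.3222
Total perimeter = 5.322


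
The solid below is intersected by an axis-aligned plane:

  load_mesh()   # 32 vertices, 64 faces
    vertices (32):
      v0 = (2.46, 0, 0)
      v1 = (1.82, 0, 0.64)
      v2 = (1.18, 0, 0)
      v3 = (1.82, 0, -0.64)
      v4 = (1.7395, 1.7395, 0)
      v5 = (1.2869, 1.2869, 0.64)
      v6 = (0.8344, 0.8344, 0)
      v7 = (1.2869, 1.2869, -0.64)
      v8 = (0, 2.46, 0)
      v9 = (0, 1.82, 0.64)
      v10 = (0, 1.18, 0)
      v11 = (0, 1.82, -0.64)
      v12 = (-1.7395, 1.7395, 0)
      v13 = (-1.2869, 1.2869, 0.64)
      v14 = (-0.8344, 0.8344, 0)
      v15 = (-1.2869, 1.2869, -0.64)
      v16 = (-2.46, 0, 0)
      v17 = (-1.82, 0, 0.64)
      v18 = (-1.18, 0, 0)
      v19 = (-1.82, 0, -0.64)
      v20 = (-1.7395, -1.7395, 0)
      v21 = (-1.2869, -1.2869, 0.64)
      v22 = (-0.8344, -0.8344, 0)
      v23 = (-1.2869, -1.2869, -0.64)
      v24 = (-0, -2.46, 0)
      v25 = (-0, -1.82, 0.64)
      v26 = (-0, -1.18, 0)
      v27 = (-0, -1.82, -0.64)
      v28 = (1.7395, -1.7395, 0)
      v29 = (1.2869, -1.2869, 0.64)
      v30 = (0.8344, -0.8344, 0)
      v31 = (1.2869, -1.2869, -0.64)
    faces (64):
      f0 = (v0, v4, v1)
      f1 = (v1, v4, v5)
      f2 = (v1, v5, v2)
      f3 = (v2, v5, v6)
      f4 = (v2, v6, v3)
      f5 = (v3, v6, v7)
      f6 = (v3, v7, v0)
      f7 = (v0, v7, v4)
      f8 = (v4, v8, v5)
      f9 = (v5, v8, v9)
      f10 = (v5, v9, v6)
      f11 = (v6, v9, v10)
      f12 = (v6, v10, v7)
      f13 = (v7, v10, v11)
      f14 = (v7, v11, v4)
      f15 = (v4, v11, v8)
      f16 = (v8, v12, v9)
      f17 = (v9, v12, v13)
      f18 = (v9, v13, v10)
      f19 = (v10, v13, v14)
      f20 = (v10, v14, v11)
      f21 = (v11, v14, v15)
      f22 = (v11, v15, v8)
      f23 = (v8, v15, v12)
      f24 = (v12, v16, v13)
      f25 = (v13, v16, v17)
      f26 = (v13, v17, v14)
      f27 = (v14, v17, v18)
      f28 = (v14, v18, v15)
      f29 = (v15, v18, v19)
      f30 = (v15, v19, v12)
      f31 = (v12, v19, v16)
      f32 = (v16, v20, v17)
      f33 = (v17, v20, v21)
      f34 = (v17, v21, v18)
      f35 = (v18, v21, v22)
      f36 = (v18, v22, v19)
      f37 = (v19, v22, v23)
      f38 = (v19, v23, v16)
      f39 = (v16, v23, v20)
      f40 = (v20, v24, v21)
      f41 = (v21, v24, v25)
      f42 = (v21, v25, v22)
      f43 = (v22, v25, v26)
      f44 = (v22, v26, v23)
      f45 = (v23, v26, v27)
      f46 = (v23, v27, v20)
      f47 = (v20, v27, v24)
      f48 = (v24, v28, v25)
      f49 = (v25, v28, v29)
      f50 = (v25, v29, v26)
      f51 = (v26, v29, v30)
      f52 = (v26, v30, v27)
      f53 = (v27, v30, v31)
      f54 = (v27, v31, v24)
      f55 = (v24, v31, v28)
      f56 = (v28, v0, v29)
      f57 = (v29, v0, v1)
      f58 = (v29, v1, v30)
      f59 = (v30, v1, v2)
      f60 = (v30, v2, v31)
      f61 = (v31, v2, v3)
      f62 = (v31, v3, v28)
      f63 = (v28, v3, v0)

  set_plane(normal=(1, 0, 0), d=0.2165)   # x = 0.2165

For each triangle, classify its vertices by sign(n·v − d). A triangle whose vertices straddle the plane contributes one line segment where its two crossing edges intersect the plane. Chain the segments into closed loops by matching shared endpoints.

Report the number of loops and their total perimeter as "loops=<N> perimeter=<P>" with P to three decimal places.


loops=2 perimeter=7.241

Straddling triangles (16 of 64):
  (v4,v8,v5) [+-+] → (0.2165, 2.37033, 0)–(0.2165, 2.26264, 0.10767)  len=0.1523
  (v5,v8,v9) [+--] → (0.2165, 2.26264, 0.10767)–(0.2165, 1.73031, 0.64)  len=0.7528
  (v5,v9,v6) [+-+] → (0.2165, 1.73031, 0.64)–(0.2165, 1.56427, 0.473941)  len=0.2348
  (v6,v9,v10) [+--] → (0.2165, 1.56427, 0.473941)–(0.2165, 1.09033, 0)  len=0.6703
  (v6,v10,v7) [+-+] → (0.2165, 1.09033, 0)–(0.2165, 1.19798, -0.10767)  len=0.1523
  (v7,v10,v11) [+--] → (0.2165, 1.19798, -0.10767)–(0.2165, 1.73031, -0.64)  len=0.7528
  (v7,v11,v4) [+-+] → (0.2165, 1.73031, -0.64)–(0.2165, 1.80998, -0.560345)  len=0.1127
  (v4,v11,v8) [+--] → (0.2165, 1.80998, -0.560345)–(0.2165, 2.37033, 0)  len=0.7924
  (v24,v28,v25) [-+-] → (0.2165, -2.37033, 0)–(0.2165, -1.80998, 0.560345)  len=0.7924
  (v25,v28,v29) [-++] → (0.2165, -1.80998, 0.560345)–(0.2165, -1.73031, 0.64)  len=0.1127
  (v25,v29,v26) [-+-] → (0.2165, -1.73031, 0.64)–(0.2165, -1.19798, 0.10767)  len=0.7528
  (v26,v29,v30) [-++] → (0.2165, -1.19798, 0.10767)–(0.2165, -1.09033, 0)  len=0.1523
  (v26,v30,v27) [-+-] → (0.2165, -1.09033, 0)–(0.2165, -1.56427, -0.473941)  len=0.6703
  (v27,v30,v31) [-++] → (0.2165, -1.56427, -0.473941)–(0.2165, -1.73031, -0.64)  len=0.2348
  (v27,v31,v24) [-+-] → (0.2165, -1.73031, -0.64)–(0.2165, -2.26264, -0.10767)  len=0.7528
  (v24,v31,v28) [-++] → (0.2165, -2.26264, -0.10767)–(0.2165, -2.37033, 0)  len=0.1523

Chained into 2 loop(s):
  loop 1: 8 segments, perimeter = 3.6204
  loop 2: 8 segments, perimeter = 3.6204
Total perimeter = 7.241


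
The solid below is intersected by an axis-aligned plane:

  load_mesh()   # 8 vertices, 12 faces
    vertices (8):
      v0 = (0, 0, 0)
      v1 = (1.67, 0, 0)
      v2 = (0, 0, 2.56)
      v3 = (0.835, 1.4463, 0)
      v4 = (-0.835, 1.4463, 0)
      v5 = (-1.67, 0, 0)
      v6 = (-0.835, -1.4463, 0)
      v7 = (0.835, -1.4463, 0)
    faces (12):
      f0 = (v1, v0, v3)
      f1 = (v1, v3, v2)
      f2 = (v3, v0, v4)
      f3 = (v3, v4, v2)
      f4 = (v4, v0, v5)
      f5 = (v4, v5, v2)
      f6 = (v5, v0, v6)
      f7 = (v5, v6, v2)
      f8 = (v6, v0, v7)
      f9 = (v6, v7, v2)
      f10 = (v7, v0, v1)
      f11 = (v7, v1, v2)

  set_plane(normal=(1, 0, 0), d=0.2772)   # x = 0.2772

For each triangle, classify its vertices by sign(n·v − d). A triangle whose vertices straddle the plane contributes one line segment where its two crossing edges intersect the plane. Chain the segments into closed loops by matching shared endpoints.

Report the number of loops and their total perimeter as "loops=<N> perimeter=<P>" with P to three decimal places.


loops=1 perimeter=8.103

Straddling triangles (8 of 12):
  (v1,v0,v3) [+-+] → (0.2772, 0, 0)–(0.2772, 0.480137, 0)  len=0.4801
  (v1,v3,v2) [++-] → (0.2772, 0.480137, 1.71014)–(0.2772, 0, 2.13507)  len=0.6412
  (v3,v0,v4) [+--] → (0.2772, 0.480137, 0)–(0.2772, 1.4463, 0)  len=0.9662
  (v3,v4,v2) [+--] → (0.2772, 1.4463, 0)–(0.2772, 0.480137, 1.71014)  len=1.9642
  (v6,v0,v7) [--+] → (0.2772, -0.480137, 0)–(0.2772, -1.4463, 0)  len=0.9662
  (v6,v7,v2) [-+-] → (0.2772, -1.4463, 0)–(0.2772, -0.480137, 1.71014)  len=1.9642
  (v7,v0,v1) [+-+] → (0.2772, -0.480137, 0)–(0.2772, 0, 0)  len=0.4801
  (v7,v1,v2) [++-] → (0.2772, 0, 2.13507)–(0.2772, -0.480137, 1.71014)  len=0.6412

Chained into 1 loop(s):
  loop 1: 8 segments, perimeter = 8.1033
Total perimeter = 8.103


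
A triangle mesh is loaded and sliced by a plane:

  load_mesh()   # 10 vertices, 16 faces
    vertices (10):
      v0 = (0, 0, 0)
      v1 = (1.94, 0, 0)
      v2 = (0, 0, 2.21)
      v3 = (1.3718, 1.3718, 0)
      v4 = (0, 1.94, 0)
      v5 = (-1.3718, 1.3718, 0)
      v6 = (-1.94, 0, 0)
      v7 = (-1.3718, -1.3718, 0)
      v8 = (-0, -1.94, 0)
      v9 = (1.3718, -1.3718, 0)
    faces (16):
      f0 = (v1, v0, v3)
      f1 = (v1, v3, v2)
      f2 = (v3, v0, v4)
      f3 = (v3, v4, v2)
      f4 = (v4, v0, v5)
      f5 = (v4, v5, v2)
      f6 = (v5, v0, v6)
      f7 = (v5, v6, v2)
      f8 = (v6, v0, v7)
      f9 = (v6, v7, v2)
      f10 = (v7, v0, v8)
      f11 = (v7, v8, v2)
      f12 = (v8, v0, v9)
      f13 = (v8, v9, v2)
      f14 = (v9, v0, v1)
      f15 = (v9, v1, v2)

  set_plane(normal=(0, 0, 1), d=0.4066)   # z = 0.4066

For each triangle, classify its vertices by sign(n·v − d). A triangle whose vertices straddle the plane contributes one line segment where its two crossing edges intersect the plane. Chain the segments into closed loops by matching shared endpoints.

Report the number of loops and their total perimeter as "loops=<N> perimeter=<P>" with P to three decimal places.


Straddling triangles (8 of 16):
  (v1,v3,v2) [--+] → (1.11941, 1.11941, 0.4066)–(1.58308, 0, 0.4066)  len=1.2116
  (v3,v4,v2) [--+] → (0, 1.58308, 0.4066)–(1.11941, 1.11941, 0.4066)  len=1.2116
  (v4,v5,v2) [--+] → (-1.11941, 1.11941, 0.4066)–(0, 1.58308, 0.4066)  len=1.2116
  (v5,v6,v2) [--+] → (-1.58308, 0, 0.4066)–(-1.11941, 1.11941, 0.4066)  len=1.2116
  (v6,v7,v2) [--+] → (-1.11941, -1.11941, 0.4066)–(-1.58308, 0, 0.4066)  len=1.2116
  (v7,v8,v2) [--+] → (0, -1.58308, 0.4066)–(-1.11941, -1.11941, 0.4066)  len=1.2116
  (v8,v9,v2) [--+] → (1.11941, -1.11941, 0.4066)–(0, -1.58308, 0.4066)  len=1.2116
  (v9,v1,v2) [--+] → (1.58308, 0, 0.4066)–(1.11941, -1.11941, 0.4066)  len=1.2116

Chained into 1 loop(s):
  loop 1: 8 segments, perimeter = 9.6931
Total perimeter = 9.693

loops=1 perimeter=9.693


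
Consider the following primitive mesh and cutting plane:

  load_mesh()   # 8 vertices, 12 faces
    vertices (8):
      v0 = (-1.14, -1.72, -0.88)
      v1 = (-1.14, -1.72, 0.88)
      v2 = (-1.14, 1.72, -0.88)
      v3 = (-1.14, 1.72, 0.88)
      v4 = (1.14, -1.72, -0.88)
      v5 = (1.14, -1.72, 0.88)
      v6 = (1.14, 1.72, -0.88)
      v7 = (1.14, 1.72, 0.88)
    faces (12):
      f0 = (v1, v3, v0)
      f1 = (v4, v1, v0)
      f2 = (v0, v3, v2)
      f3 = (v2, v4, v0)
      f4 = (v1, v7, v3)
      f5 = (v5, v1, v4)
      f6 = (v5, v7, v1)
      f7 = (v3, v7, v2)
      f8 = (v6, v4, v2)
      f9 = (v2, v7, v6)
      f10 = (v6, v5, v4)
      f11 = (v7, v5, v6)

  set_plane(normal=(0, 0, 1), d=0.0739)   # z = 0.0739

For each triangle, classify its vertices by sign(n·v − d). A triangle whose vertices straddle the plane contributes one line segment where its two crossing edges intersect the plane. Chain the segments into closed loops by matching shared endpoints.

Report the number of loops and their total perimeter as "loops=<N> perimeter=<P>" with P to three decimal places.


Straddling triangles (8 of 12):
  (v1,v3,v0) [++-] → (-1.14, 0.144441, 0.0739)–(-1.14, -1.72, 0.0739)  len=1.8644
  (v4,v1,v0) [-+-] → (-0.0957341, -1.72, 0.0739)–(-1.14, -1.72, 0.0739)  len=1.0443
  (v0,v3,v2) [-+-] → (-1.14, 0.144441, 0.0739)–(-1.14, 1.72, 0.0739)  len=1.5756
  (v5,v1,v4) [++-] → (-0.0957341, -1.72, 0.0739)–(1.14, -1.72, 0.0739)  len=1.2357
  (v3,v7,v2) [++-] → (0.0957341, 1.72, 0.0739)–(-1.14, 1.72, 0.0739)  len=1.2357
  (v2,v7,v6) [-+-] → (0.0957341, 1.72, 0.0739)–(1.14, 1.72, 0.0739)  len=1.0443
  (v6,v5,v4) [-+-] → (1.14, -0.144441, 0.0739)–(1.14, -1.72, 0.0739)  len=1.5756
  (v7,v5,v6) [++-] → (1.14, -0.144441, 0.0739)–(1.14, 1.72, 0.0739)  len=1.8644

Chained into 1 loop(s):
  loop 1: 8 segments, perimeter = 11.4400
Total perimeter = 11.440

loops=1 perimeter=11.440


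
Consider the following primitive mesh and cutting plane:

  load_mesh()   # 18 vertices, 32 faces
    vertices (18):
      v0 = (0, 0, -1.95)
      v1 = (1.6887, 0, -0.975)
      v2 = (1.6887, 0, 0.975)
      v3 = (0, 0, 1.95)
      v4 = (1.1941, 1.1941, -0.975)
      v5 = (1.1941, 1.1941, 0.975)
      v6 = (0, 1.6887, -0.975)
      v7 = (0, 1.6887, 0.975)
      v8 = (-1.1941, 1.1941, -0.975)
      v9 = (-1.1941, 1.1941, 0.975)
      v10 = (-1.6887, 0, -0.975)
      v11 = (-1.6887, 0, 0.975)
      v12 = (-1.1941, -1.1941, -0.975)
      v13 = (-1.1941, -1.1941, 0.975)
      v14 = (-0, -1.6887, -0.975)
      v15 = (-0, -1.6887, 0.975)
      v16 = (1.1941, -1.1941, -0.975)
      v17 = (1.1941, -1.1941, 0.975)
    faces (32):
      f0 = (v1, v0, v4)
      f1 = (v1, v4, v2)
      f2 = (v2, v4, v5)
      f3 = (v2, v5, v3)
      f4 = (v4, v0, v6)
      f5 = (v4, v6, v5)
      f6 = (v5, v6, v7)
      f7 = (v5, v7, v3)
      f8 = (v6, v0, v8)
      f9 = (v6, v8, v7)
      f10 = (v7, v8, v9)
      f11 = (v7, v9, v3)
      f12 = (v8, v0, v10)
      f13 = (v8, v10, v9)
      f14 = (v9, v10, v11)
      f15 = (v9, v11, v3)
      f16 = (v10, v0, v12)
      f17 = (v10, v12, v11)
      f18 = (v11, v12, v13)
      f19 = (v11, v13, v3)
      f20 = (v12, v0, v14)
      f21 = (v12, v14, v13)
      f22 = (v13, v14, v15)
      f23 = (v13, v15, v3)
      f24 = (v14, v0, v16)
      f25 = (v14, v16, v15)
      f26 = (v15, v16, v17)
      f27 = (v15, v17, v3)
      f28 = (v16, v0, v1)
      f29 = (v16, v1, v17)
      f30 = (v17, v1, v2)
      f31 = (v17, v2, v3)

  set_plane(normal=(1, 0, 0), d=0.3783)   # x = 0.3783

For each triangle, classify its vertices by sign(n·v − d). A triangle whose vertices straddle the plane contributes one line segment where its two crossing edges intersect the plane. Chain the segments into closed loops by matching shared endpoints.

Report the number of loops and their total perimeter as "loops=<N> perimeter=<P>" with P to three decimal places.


loops=1 perimeter=10.785

Straddling triangles (12 of 32):
  (v1,v0,v4) [+-+] → (0.3783, 0, -1.73158)–(0.3783, 0.3783, -1.64111)  len=0.3890
  (v2,v5,v3) [++-] → (0.3783, 0.3783, 1.64111)–(0.3783, 0, 1.73158)  len=0.3890
  (v4,v0,v6) [+--] → (0.3783, 0.3783, -1.64111)–(0.3783, 1.53201, -0.975)  len=1.3322
  (v4,v6,v5) [+-+] → (0.3783, 1.53201, -0.975)–(0.3783, 1.53201, -0.357225)  len=0.6178
  (v5,v6,v7) [+--] → (0.3783, 1.53201, -0.357225)–(0.3783, 1.53201, 0.975)  len=1.3322
  (v5,v7,v3) [+--] → (0.3783, 1.53201, 0.975)–(0.3783, 0.3783, 1.64111)  len=1.3322
  (v14,v0,v16) [--+] → (0.3783, -0.3783, -1.64111)–(0.3783, -1.53201, -0.975)  len=1.3322
  (v14,v16,v15) [-+-] → (0.3783, -1.53201, -0.975)–(0.3783, -1.53201, 0.357225)  len=1.3322
  (v15,v16,v17) [-++] → (0.3783, -1.53201, 0.357225)–(0.3783, -1.53201, 0.975)  len=0.6178
  (v15,v17,v3) [-+-] → (0.3783, -1.53201, 0.975)–(0.3783, -0.3783, 1.64111)  len=1.3322
  (v16,v0,v1) [+-+] → (0.3783, -0.3783, -1.64111)–(0.3783, 0, -1.73158)  len=0.3890
  (v17,v2,v3) [++-] → (0.3783, 0, 1.73158)–(0.3783, -0.3783, 1.64111)  len=0.3890

Chained into 1 loop(s):
  loop 1: 12 segments, perimeter = 10.7847
Total perimeter = 10.785


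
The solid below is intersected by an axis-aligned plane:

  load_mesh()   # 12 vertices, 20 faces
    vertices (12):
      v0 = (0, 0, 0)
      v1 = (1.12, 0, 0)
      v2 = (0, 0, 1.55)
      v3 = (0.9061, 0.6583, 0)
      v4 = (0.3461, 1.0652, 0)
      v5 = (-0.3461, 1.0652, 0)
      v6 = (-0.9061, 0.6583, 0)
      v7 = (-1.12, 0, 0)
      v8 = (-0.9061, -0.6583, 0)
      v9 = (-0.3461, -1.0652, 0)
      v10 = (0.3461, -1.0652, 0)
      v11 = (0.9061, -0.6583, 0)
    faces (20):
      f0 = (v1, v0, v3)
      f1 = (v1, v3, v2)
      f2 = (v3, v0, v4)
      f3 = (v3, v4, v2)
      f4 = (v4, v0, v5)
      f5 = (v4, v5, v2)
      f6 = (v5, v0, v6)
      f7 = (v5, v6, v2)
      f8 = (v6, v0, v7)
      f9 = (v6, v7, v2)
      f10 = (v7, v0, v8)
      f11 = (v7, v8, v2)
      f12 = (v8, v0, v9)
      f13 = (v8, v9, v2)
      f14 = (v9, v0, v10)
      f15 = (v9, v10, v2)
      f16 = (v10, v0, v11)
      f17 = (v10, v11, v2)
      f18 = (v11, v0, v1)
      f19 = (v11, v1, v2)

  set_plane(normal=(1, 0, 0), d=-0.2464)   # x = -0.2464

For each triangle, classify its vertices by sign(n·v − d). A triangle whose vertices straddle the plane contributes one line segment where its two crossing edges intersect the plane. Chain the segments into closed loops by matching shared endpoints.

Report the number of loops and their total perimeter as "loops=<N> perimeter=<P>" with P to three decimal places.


loops=1 perimeter=5.396

Straddling triangles (12 of 20):
  (v4,v0,v5) [++-] → (-0.2464, 0.758351, 0)–(-0.2464, 1.0652, 0)  len=0.3068
  (v4,v5,v2) [+-+] → (-0.2464, 1.0652, 0)–(-0.2464, 0.758351, 0.446504)  len=0.5418
  (v5,v0,v6) [-+-] → (-0.2464, 0.758351, 0)–(-0.2464, 0.179015, 0)  len=0.5793
  (v5,v6,v2) [--+] → (-0.2464, 0.179015, 1.1285)–(-0.2464, 0.758351, 0.446504)  len=0.8948
  (v6,v0,v7) [-+-] → (-0.2464, 0.179015, 0)–(-0.2464, 0, 0)  len=0.1790
  (v6,v7,v2) [--+] → (-0.2464, 0, 1.209)–(-0.2464, 0.179015, 1.1285)  len=0.1963
  (v7,v0,v8) [-+-] → (-0.2464, 0, 0)–(-0.2464, -0.179015, 0)  len=0.1790
  (v7,v8,v2) [--+] → (-0.2464, -0.179015, 1.1285)–(-0.2464, 0, 1.209)  len=0.1963
  (v8,v0,v9) [-+-] → (-0.2464, -0.179015, 0)–(-0.2464, -0.758351, 0)  len=0.5793
  (v8,v9,v2) [--+] → (-0.2464, -0.758351, 0.446504)–(-0.2464, -0.179015, 1.1285)  len=0.8948
  (v9,v0,v10) [-++] → (-0.2464, -0.758351, 0)–(-0.2464, -1.0652, 0)  len=0.3068
  (v9,v10,v2) [-++] → (-0.2464, -1.0652, 0)–(-0.2464, -0.758351, 0.446504)  len=0.5418

Chained into 1 loop(s):
  loop 1: 12 segments, perimeter = 5.3962
Total perimeter = 5.396


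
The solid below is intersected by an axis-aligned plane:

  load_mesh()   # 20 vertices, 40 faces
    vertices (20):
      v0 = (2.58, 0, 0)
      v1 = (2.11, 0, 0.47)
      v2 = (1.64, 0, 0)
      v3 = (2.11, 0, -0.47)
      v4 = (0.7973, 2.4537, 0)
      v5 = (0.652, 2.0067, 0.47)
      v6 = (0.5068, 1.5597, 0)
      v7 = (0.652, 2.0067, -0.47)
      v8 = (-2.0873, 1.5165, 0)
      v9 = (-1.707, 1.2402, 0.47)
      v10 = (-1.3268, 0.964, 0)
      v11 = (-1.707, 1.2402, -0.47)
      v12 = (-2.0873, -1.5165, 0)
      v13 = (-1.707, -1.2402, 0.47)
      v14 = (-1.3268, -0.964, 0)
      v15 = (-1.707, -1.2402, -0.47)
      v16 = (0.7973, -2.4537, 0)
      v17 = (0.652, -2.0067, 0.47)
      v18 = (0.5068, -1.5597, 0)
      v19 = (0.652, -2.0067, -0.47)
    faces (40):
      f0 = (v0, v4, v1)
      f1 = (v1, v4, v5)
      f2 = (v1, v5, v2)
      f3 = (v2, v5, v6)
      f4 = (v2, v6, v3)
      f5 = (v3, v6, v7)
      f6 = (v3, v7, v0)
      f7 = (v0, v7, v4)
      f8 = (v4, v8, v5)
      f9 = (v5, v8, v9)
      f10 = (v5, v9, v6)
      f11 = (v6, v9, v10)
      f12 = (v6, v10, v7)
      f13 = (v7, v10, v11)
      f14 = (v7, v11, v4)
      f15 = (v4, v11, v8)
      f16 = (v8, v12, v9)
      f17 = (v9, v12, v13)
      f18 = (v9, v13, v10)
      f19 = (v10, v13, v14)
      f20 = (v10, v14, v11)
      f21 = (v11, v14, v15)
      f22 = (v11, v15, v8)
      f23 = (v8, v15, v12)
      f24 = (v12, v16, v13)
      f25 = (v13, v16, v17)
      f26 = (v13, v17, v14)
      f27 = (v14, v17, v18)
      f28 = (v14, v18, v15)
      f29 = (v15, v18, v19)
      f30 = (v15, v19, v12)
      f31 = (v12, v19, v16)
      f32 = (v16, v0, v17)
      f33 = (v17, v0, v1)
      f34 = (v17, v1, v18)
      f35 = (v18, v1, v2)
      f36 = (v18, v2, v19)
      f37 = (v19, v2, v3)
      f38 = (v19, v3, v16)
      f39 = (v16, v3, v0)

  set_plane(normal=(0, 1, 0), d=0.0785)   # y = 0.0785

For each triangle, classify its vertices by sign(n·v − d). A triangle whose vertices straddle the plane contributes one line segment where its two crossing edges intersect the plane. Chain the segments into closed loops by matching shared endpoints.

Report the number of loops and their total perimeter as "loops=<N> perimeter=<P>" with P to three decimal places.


Straddling triangles (16 of 40):
  (v0,v4,v1) [-+-] → (2.52297, 0.0785, 0)–(2.068, 0.0785, 0.454964)  len=0.6434
  (v1,v4,v5) [-++] → (2.068, 0.0785, 0.454964)–(2.05296, 0.0785, 0.47)  len=0.0213
  (v1,v5,v2) [-+-] → (2.05296, 0.0785, 0.47)–(1.60135, 0.0785, 0.0183859)  len=0.6387
  (v2,v5,v6) [-++] → (1.60135, 0.0785, 0.0183859)–(1.58297, 0.0785, 0)  len=0.0260
  (v2,v6,v3) [-+-] → (1.58297, 0.0785, 0)–(2.02931, 0.0785, -0.446345)  len=0.6312
  (v3,v6,v7) [-++] → (2.02931, 0.0785, -0.446345)–(2.05296, 0.0785, -0.47)  len=0.0335
  (v3,v7,v0) [-+-] → (2.05296, 0.0785, -0.47)–(2.50458, 0.0785, -0.0183859)  len=0.6387
  (v0,v7,v4) [-++] → (2.50458, 0.0785, -0.0183859)–(2.52297, 0.0785, 0)  len=0.0260
  (v8,v12,v9) [+-+] → (-2.0873, 0.0785, 0)–(-1.86726, 0.0785, 0.271937)  len=0.3498
  (v9,v12,v13) [+--] → (-1.86726, 0.0785, 0.271937)–(-1.707, 0.0785, 0.47)  len=0.2548
  (v9,v13,v10) [+-+] → (-1.707, 0.0785, 0.47)–(-1.47954, 0.0785, 0.188815)  len=0.3617
  (v10,v13,v14) [+--] → (-1.47954, 0.0785, 0.188815)–(-1.3268, 0.0785, 0)  len=0.2429
  (v10,v14,v11) [+-+] → (-1.3268, 0.0785, 0)–(-1.50662, 0.0785, -0.222292)  len=0.2859
  (v11,v14,v15) [+--] → (-1.50662, 0.0785, -0.222292)–(-1.707, 0.0785, -0.47)  len=0.3186
  (v11,v15,v8) [+-+] → (-1.707, 0.0785, -0.47)–(-1.88892, 0.0785, -0.24517)  len=0.2892
  (v8,v15,v12) [+--] → (-1.88892, 0.0785, -0.24517)–(-2.0873, 0.0785, 0)  len=0.3154

Chained into 2 loop(s):
  loop 1: 8 segments, perimeter = 2.6587
  loop 2: 8 segments, perimeter = 2.4182
Total perimeter = 5.077

loops=2 perimeter=5.077


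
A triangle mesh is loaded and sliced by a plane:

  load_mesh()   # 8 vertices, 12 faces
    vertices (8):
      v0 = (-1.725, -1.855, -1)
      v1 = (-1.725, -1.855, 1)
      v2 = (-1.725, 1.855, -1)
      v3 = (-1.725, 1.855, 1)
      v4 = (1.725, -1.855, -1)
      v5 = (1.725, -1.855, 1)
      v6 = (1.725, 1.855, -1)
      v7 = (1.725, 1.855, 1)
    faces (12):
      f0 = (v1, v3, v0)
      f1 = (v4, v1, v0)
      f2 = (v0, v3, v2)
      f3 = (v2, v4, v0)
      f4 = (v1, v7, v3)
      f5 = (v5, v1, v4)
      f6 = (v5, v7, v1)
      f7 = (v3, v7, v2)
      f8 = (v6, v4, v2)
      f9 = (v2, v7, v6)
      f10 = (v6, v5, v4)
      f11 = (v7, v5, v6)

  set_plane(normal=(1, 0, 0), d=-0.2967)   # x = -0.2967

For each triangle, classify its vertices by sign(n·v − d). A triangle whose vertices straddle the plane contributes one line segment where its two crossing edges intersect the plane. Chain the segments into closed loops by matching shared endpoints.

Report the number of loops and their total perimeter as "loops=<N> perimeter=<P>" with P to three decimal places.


Straddling triangles (8 of 12):
  (v4,v1,v0) [+--] → (-0.2967, -1.855, 0.172)–(-0.2967, -1.855, -1)  len=1.1720
  (v2,v4,v0) [-+-] → (-0.2967, 0.31906, -1)–(-0.2967, -1.855, -1)  len=2.1741
  (v1,v7,v3) [-+-] → (-0.2967, -0.31906, 1)–(-0.2967, 1.855, 1)  len=2.1741
  (v5,v1,v4) [+-+] → (-0.2967, -1.855, 1)–(-0.2967, -1.855, 0.172)  len=0.8280
  (v5,v7,v1) [++-] → (-0.2967, -0.31906, 1)–(-0.2967, -1.855, 1)  len=1.5359
  (v3,v7,v2) [-+-] → (-0.2967, 1.855, 1)–(-0.2967, 1.855, -0.172)  len=1.1720
  (v6,v4,v2) [++-] → (-0.2967, 0.31906, -1)–(-0.2967, 1.855, -1)  len=1.5359
  (v2,v7,v6) [-++] → (-0.2967, 1.855, -0.172)–(-0.2967, 1.855, -1)  len=0.8280

Chained into 1 loop(s):
  loop 1: 8 segments, perimeter = 11.4200
Total perimeter = 11.420

loops=1 perimeter=11.420


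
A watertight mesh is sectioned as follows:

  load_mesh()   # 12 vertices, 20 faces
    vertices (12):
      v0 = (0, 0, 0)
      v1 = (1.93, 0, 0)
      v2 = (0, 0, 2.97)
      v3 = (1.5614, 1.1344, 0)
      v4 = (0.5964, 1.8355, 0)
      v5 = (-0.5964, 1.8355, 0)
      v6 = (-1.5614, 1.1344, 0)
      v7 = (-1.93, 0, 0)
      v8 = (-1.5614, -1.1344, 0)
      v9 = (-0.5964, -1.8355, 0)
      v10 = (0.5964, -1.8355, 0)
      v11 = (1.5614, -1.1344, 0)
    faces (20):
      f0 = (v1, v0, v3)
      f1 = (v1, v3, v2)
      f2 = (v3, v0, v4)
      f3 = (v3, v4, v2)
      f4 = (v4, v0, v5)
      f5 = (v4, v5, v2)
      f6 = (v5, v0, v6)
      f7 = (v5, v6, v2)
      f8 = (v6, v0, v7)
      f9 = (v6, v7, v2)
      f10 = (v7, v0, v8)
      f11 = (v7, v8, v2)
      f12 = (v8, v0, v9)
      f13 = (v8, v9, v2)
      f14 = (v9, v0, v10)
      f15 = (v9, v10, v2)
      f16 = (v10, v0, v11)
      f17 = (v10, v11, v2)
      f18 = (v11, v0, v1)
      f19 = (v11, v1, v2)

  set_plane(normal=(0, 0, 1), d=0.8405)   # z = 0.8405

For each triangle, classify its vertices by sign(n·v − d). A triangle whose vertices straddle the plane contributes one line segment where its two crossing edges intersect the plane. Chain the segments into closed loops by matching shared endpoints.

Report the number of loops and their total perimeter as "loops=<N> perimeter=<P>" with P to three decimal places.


loops=1 perimeter=8.552

Straddling triangles (10 of 20):
  (v1,v3,v2) [--+] → (1.11953, 0.813369, 0.8405)–(1.38382, 0, 0.8405)  len=0.8552
  (v3,v4,v2) [--+] → (0.427621, 1.31606, 0.8405)–(1.11953, 0.813369, 0.8405)  len=0.8552
  (v4,v5,v2) [--+] → (-0.427621, 1.31606, 0.8405)–(0.427621, 1.31606, 0.8405)  len=0.8552
  (v5,v6,v2) [--+] → (-1.11953, 0.813369, 0.8405)–(-0.427621, 1.31606, 0.8405)  len=0.8552
  (v6,v7,v2) [--+] → (-1.38382, 0, 0.8405)–(-1.11953, 0.813369, 0.8405)  len=0.8552
  (v7,v8,v2) [--+] → (-1.11953, -0.813369, 0.8405)–(-1.38382, 0, 0.8405)  len=0.8552
  (v8,v9,v2) [--+] → (-0.427621, -1.31606, 0.8405)–(-1.11953, -0.813369, 0.8405)  len=0.8552
  (v9,v10,v2) [--+] → (0.427621, -1.31606, 0.8405)–(-0.427621, -1.31606, 0.8405)  len=0.8552
  (v10,v11,v2) [--+] → (1.11953, -0.813369, 0.8405)–(0.427621, -1.31606, 0.8405)  len=0.8552
  (v11,v1,v2) [--+] → (1.38382, 0, 0.8405)–(1.11953, -0.813369, 0.8405)  len=0.8552

Chained into 1 loop(s):
  loop 1: 10 segments, perimeter = 8.5524
Total perimeter = 8.552
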